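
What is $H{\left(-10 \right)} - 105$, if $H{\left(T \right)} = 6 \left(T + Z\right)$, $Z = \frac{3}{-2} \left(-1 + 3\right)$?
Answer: $-183$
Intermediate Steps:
$Z = -3$ ($Z = 3 \left(- \frac{1}{2}\right) 2 = \left(- \frac{3}{2}\right) 2 = -3$)
$H{\left(T \right)} = -18 + 6 T$ ($H{\left(T \right)} = 6 \left(T - 3\right) = 6 \left(-3 + T\right) = -18 + 6 T$)
$H{\left(-10 \right)} - 105 = \left(-18 + 6 \left(-10\right)\right) - 105 = \left(-18 - 60\right) - 105 = -78 - 105 = -183$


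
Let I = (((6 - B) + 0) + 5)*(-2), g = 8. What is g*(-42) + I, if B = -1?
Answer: -360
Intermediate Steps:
I = -24 (I = (((6 - 1*(-1)) + 0) + 5)*(-2) = (((6 + 1) + 0) + 5)*(-2) = ((7 + 0) + 5)*(-2) = (7 + 5)*(-2) = 12*(-2) = -24)
g*(-42) + I = 8*(-42) - 24 = -336 - 24 = -360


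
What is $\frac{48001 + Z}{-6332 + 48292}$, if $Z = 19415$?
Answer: $\frac{8427}{5245} \approx 1.6067$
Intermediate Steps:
$\frac{48001 + Z}{-6332 + 48292} = \frac{48001 + 19415}{-6332 + 48292} = \frac{67416}{41960} = 67416 \cdot \frac{1}{41960} = \frac{8427}{5245}$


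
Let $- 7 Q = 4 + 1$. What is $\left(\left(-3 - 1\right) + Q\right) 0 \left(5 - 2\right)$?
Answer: $0$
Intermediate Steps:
$Q = - \frac{5}{7}$ ($Q = - \frac{4 + 1}{7} = \left(- \frac{1}{7}\right) 5 = - \frac{5}{7} \approx -0.71429$)
$\left(\left(-3 - 1\right) + Q\right) 0 \left(5 - 2\right) = \left(\left(-3 - 1\right) - \frac{5}{7}\right) 0 \left(5 - 2\right) = \left(-4 - \frac{5}{7}\right) 0 \left(5 - 2\right) = \left(- \frac{33}{7}\right) 0 \cdot 3 = 0 \cdot 3 = 0$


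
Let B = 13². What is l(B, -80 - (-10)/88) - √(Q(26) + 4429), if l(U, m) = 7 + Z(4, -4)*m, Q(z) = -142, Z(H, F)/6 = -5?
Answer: 52879/22 - √4287 ≈ 2338.1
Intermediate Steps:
Z(H, F) = -30 (Z(H, F) = 6*(-5) = -30)
B = 169
l(U, m) = 7 - 30*m
l(B, -80 - (-10)/88) - √(Q(26) + 4429) = (7 - 30*(-80 - (-10)/88)) - √(-142 + 4429) = (7 - 30*(-80 - (-10)/88)) - √4287 = (7 - 30*(-80 - 1*(-5/44))) - √4287 = (7 - 30*(-80 + 5/44)) - √4287 = (7 - 30*(-3515/44)) - √4287 = (7 + 52725/22) - √4287 = 52879/22 - √4287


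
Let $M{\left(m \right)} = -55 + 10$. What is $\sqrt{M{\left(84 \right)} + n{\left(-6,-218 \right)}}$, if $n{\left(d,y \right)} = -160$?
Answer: $i \sqrt{205} \approx 14.318 i$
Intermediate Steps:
$M{\left(m \right)} = -45$
$\sqrt{M{\left(84 \right)} + n{\left(-6,-218 \right)}} = \sqrt{-45 - 160} = \sqrt{-205} = i \sqrt{205}$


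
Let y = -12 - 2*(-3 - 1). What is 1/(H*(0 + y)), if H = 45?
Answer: -1/180 ≈ -0.0055556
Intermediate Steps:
y = -4 (y = -12 - 2*(-4) = -12 + 8 = -4)
1/(H*(0 + y)) = 1/(45*(0 - 4)) = 1/(45*(-4)) = 1/(-180) = -1/180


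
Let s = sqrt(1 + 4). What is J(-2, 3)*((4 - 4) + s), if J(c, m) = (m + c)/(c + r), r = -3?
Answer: -sqrt(5)/5 ≈ -0.44721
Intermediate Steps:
s = sqrt(5) ≈ 2.2361
J(c, m) = (c + m)/(-3 + c) (J(c, m) = (m + c)/(c - 3) = (c + m)/(-3 + c))
J(-2, 3)*((4 - 4) + s) = ((-2 + 3)/(-3 - 2))*((4 - 4) + sqrt(5)) = (1/(-5))*(0 + sqrt(5)) = (-1/5*1)*sqrt(5) = -sqrt(5)/5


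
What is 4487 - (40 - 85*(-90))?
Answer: -3203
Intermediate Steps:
4487 - (40 - 85*(-90)) = 4487 - (40 + 7650) = 4487 - 1*7690 = 4487 - 7690 = -3203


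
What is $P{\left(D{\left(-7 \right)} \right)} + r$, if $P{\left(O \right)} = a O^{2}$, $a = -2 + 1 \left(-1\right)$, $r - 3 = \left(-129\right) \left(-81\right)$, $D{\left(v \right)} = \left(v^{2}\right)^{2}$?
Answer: $-17283951$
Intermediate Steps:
$D{\left(v \right)} = v^{4}$
$r = 10452$ ($r = 3 - -10449 = 3 + 10449 = 10452$)
$a = -3$ ($a = -2 - 1 = -3$)
$P{\left(O \right)} = - 3 O^{2}$
$P{\left(D{\left(-7 \right)} \right)} + r = - 3 \left(\left(-7\right)^{4}\right)^{2} + 10452 = - 3 \cdot 2401^{2} + 10452 = \left(-3\right) 5764801 + 10452 = -17294403 + 10452 = -17283951$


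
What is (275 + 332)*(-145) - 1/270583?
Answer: -23815362746/270583 ≈ -88015.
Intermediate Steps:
(275 + 332)*(-145) - 1/270583 = 607*(-145) - 1*1/270583 = -88015 - 1/270583 = -23815362746/270583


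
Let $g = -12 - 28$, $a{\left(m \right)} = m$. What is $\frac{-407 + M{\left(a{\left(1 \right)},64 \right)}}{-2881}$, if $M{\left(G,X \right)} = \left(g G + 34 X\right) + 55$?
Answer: $- \frac{1784}{2881} \approx -0.61923$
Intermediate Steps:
$g = -40$
$M{\left(G,X \right)} = 55 - 40 G + 34 X$ ($M{\left(G,X \right)} = \left(- 40 G + 34 X\right) + 55 = 55 - 40 G + 34 X$)
$\frac{-407 + M{\left(a{\left(1 \right)},64 \right)}}{-2881} = \frac{-407 + \left(55 - 40 + 34 \cdot 64\right)}{-2881} = \left(-407 + \left(55 - 40 + 2176\right)\right) \left(- \frac{1}{2881}\right) = \left(-407 + 2191\right) \left(- \frac{1}{2881}\right) = 1784 \left(- \frac{1}{2881}\right) = - \frac{1784}{2881}$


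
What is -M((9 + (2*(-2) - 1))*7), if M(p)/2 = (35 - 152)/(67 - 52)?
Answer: 78/5 ≈ 15.600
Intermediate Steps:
M(p) = -78/5 (M(p) = 2*((35 - 152)/(67 - 52)) = 2*(-117/15) = 2*(-117*1/15) = 2*(-39/5) = -78/5)
-M((9 + (2*(-2) - 1))*7) = -1*(-78/5) = 78/5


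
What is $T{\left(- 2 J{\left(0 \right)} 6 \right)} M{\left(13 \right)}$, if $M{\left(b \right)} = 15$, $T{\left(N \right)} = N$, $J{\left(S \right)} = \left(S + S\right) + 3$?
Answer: $-540$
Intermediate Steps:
$J{\left(S \right)} = 3 + 2 S$ ($J{\left(S \right)} = 2 S + 3 = 3 + 2 S$)
$T{\left(- 2 J{\left(0 \right)} 6 \right)} M{\left(13 \right)} = - 2 \left(3 + 2 \cdot 0\right) 6 \cdot 15 = - 2 \left(3 + 0\right) 6 \cdot 15 = \left(-2\right) 3 \cdot 6 \cdot 15 = \left(-6\right) 6 \cdot 15 = \left(-36\right) 15 = -540$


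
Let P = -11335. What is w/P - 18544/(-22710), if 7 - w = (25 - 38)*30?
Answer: 20118037/25741785 ≈ 0.78153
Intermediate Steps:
w = 397 (w = 7 - (25 - 38)*30 = 7 - (-13)*30 = 7 - 1*(-390) = 7 + 390 = 397)
w/P - 18544/(-22710) = 397/(-11335) - 18544/(-22710) = 397*(-1/11335) - 18544*(-1/22710) = -397/11335 + 9272/11355 = 20118037/25741785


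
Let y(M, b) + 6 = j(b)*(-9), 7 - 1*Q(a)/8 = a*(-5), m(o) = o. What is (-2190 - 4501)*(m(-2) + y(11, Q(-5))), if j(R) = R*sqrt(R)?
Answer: 53528 - 104058432*I ≈ 53528.0 - 1.0406e+8*I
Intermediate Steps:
j(R) = R**(3/2)
Q(a) = 56 + 40*a (Q(a) = 56 - 8*a*(-5) = 56 - (-40)*a = 56 + 40*a)
y(M, b) = -6 - 9*b**(3/2) (y(M, b) = -6 + b**(3/2)*(-9) = -6 - 9*b**(3/2))
(-2190 - 4501)*(m(-2) + y(11, Q(-5))) = (-2190 - 4501)*(-2 + (-6 - 9*(56 + 40*(-5))**(3/2))) = -6691*(-2 + (-6 - 9*(56 - 200)**(3/2))) = -6691*(-2 + (-6 - (-15552)*I)) = -6691*(-2 + (-6 + 15552*I)) = -6691*(-8 + 15552*I) = 53528 - 104058432*I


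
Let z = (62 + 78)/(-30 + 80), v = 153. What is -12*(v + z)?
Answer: -9348/5 ≈ -1869.6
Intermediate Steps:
z = 14/5 (z = 140/50 = 140*(1/50) = 14/5 ≈ 2.8000)
-12*(v + z) = -12*(153 + 14/5) = -12*779/5 = -9348/5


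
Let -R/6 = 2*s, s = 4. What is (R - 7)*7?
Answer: -385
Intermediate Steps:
R = -48 (R = -12*4 = -6*8 = -48)
(R - 7)*7 = (-48 - 7)*7 = -55*7 = -385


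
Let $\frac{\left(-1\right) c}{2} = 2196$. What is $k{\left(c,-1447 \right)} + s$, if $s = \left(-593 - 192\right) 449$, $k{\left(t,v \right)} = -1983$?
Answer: $-354448$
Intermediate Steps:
$c = -4392$ ($c = \left(-2\right) 2196 = -4392$)
$s = -352465$ ($s = \left(-785\right) 449 = -352465$)
$k{\left(c,-1447 \right)} + s = -1983 - 352465 = -354448$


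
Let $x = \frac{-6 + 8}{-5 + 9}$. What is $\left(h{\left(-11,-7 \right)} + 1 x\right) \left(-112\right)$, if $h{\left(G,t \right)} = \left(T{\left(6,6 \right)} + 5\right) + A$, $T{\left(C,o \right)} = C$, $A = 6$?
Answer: $-1960$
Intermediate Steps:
$x = \frac{1}{2}$ ($x = \frac{2}{4} = 2 \cdot \frac{1}{4} = \frac{1}{2} \approx 0.5$)
$h{\left(G,t \right)} = 17$ ($h{\left(G,t \right)} = \left(6 + 5\right) + 6 = 11 + 6 = 17$)
$\left(h{\left(-11,-7 \right)} + 1 x\right) \left(-112\right) = \left(17 + 1 \cdot \frac{1}{2}\right) \left(-112\right) = \left(17 + \frac{1}{2}\right) \left(-112\right) = \frac{35}{2} \left(-112\right) = -1960$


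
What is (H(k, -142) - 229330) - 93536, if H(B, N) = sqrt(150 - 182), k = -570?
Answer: -322866 + 4*I*sqrt(2) ≈ -3.2287e+5 + 5.6569*I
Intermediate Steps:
H(B, N) = 4*I*sqrt(2) (H(B, N) = sqrt(-32) = 4*I*sqrt(2))
(H(k, -142) - 229330) - 93536 = (4*I*sqrt(2) - 229330) - 93536 = (-229330 + 4*I*sqrt(2)) - 93536 = -322866 + 4*I*sqrt(2)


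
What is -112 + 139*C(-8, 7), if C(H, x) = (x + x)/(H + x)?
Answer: -2058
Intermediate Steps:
C(H, x) = 2*x/(H + x) (C(H, x) = (2*x)/(H + x) = 2*x/(H + x))
-112 + 139*C(-8, 7) = -112 + 139*(2*7/(-8 + 7)) = -112 + 139*(2*7/(-1)) = -112 + 139*(2*7*(-1)) = -112 + 139*(-14) = -112 - 1946 = -2058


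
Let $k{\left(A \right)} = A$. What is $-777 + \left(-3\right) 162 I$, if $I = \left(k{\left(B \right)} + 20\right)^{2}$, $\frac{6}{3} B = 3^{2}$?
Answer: $- \frac{584997}{2} \approx -2.925 \cdot 10^{5}$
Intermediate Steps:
$B = \frac{9}{2}$ ($B = \frac{3^{2}}{2} = \frac{1}{2} \cdot 9 = \frac{9}{2} \approx 4.5$)
$I = \frac{2401}{4}$ ($I = \left(\frac{9}{2} + 20\right)^{2} = \left(\frac{49}{2}\right)^{2} = \frac{2401}{4} \approx 600.25$)
$-777 + \left(-3\right) 162 I = -777 + \left(-3\right) 162 \cdot \frac{2401}{4} = -777 - \frac{583443}{2} = - \frac{584997}{2}$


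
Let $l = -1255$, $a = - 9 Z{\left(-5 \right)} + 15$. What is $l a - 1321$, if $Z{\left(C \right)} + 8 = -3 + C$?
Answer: $-200866$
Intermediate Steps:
$Z{\left(C \right)} = -11 + C$ ($Z{\left(C \right)} = -8 + \left(-3 + C\right) = -11 + C$)
$a = 159$ ($a = - 9 \left(-11 - 5\right) + 15 = \left(-9\right) \left(-16\right) + 15 = 144 + 15 = 159$)
$l a - 1321 = \left(-1255\right) 159 - 1321 = -199545 - 1321 = -200866$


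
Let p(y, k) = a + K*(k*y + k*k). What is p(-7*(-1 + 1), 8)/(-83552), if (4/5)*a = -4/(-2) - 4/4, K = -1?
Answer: 251/334208 ≈ 0.00075103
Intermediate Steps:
a = 5/4 (a = 5*(-4/(-2) - 4/4)/4 = 5*(-4*(-½) - 4*¼)/4 = 5*(2 - 1)/4 = (5/4)*1 = 5/4 ≈ 1.2500)
p(y, k) = 5/4 - k² - k*y (p(y, k) = 5/4 - (k*y + k*k) = 5/4 - (k*y + k²) = 5/4 - (k² + k*y) = 5/4 + (-k² - k*y) = 5/4 - k² - k*y)
p(-7*(-1 + 1), 8)/(-83552) = (5/4 - 1*8² - 1*8*(-7*(-1 + 1)))/(-83552) = (5/4 - 1*64 - 1*8*(-7*0))*(-1/83552) = (5/4 - 64 - 1*8*0)*(-1/83552) = (5/4 - 64 + 0)*(-1/83552) = -251/4*(-1/83552) = 251/334208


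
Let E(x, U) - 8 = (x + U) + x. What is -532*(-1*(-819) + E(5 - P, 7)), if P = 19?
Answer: -428792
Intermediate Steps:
E(x, U) = 8 + U + 2*x (E(x, U) = 8 + ((x + U) + x) = 8 + ((U + x) + x) = 8 + (U + 2*x) = 8 + U + 2*x)
-532*(-1*(-819) + E(5 - P, 7)) = -532*(-1*(-819) + (8 + 7 + 2*(5 - 1*19))) = -532*(819 + (8 + 7 + 2*(5 - 19))) = -532*(819 + (8 + 7 + 2*(-14))) = -532*(819 + (8 + 7 - 28)) = -532*(819 - 13) = -532*806 = -428792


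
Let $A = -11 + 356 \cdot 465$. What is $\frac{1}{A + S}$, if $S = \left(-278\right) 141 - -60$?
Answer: $\frac{1}{126391} \approx 7.9119 \cdot 10^{-6}$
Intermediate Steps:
$A = 165529$ ($A = -11 + 165540 = 165529$)
$S = -39138$ ($S = -39198 + 60 = -39138$)
$\frac{1}{A + S} = \frac{1}{165529 - 39138} = \frac{1}{126391}$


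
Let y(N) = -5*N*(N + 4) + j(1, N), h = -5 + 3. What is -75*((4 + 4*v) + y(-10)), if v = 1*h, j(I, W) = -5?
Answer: 23175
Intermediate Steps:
h = -2
v = -2 (v = 1*(-2) = -2)
y(N) = -5 - 5*N*(4 + N) (y(N) = -5*N*(N + 4) - 5 = -5*N*(4 + N) - 5 = -5 - 5*N*(4 + N))
-75*((4 + 4*v) + y(-10)) = -75*((4 + 4*(-2)) + (-5 - 20*(-10) - 5*(-10)²)) = -75*((4 - 8) + (-5 + 200 - 5*100)) = -75*(-4 + (-5 + 200 - 500)) = -75*(-4 - 305) = -75*(-309) = 23175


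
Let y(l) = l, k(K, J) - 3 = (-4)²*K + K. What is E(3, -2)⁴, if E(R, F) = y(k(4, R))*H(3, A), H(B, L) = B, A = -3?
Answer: 2058346161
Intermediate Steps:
k(K, J) = 3 + 17*K (k(K, J) = 3 + ((-4)²*K + K) = 3 + (16*K + K) = 3 + 17*K)
E(R, F) = 213 (E(R, F) = (3 + 17*4)*3 = (3 + 68)*3 = 71*3 = 213)
E(3, -2)⁴ = 213⁴ = 2058346161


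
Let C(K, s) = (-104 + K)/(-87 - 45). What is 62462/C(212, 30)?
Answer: -687082/9 ≈ -76343.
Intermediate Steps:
C(K, s) = 26/33 - K/132 (C(K, s) = (-104 + K)/(-132) = (-104 + K)*(-1/132) = 26/33 - K/132)
62462/C(212, 30) = 62462/(26/33 - 1/132*212) = 62462/(26/33 - 53/33) = 62462/(-9/11) = 62462*(-11/9) = -687082/9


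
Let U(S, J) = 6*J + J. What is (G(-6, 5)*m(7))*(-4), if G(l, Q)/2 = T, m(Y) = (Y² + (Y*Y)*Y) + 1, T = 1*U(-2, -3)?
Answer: 66024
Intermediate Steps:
U(S, J) = 7*J
T = -21 (T = 1*(7*(-3)) = 1*(-21) = -21)
m(Y) = 1 + Y² + Y³ (m(Y) = (Y² + Y²*Y) + 1 = (Y² + Y³) + 1 = 1 + Y² + Y³)
G(l, Q) = -42 (G(l, Q) = 2*(-21) = -42)
(G(-6, 5)*m(7))*(-4) = -42*(1 + 7² + 7³)*(-4) = -42*(1 + 49 + 343)*(-4) = -42*393*(-4) = -16506*(-4) = 66024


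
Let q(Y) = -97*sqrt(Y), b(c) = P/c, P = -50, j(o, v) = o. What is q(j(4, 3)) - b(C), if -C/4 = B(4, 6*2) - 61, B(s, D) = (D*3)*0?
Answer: -23643/122 ≈ -193.80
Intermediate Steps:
B(s, D) = 0 (B(s, D) = (3*D)*0 = 0)
C = 244 (C = -4*(0 - 61) = -4*(-61) = 244)
b(c) = -50/c
q(j(4, 3)) - b(C) = -97*sqrt(4) - (-50)/244 = -97*2 - (-50)/244 = -194 - 1*(-25/122) = -194 + 25/122 = -23643/122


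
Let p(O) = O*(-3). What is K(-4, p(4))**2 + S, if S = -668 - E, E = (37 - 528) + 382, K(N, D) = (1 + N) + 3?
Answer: -559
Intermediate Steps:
p(O) = -3*O
K(N, D) = 4 + N
E = -109 (E = -491 + 382 = -109)
S = -559 (S = -668 - 1*(-109) = -668 + 109 = -559)
K(-4, p(4))**2 + S = (4 - 4)**2 - 559 = 0**2 - 559 = 0 - 559 = -559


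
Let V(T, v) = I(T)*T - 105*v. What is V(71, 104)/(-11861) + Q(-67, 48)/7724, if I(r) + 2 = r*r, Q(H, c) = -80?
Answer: -670002639/22903591 ≈ -29.253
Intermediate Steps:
I(r) = -2 + r**2 (I(r) = -2 + r*r = -2 + r**2)
V(T, v) = -105*v + T*(-2 + T**2) (V(T, v) = (-2 + T**2)*T - 105*v = T*(-2 + T**2) - 105*v = -105*v + T*(-2 + T**2))
V(71, 104)/(-11861) + Q(-67, 48)/7724 = (-105*104 + 71*(-2 + 71**2))/(-11861) - 80/7724 = (-10920 + 71*(-2 + 5041))*(-1/11861) - 80*1/7724 = (-10920 + 71*5039)*(-1/11861) - 20/1931 = (-10920 + 357769)*(-1/11861) - 20/1931 = 346849*(-1/11861) - 20/1931 = -346849/11861 - 20/1931 = -670002639/22903591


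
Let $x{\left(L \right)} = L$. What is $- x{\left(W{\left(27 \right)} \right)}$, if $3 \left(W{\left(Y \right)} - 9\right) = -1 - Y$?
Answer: $\frac{1}{3} \approx 0.33333$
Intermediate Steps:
$W{\left(Y \right)} = \frac{26}{3} - \frac{Y}{3}$ ($W{\left(Y \right)} = 9 + \frac{-1 - Y}{3} = 9 - \left(\frac{1}{3} + \frac{Y}{3}\right) = \frac{26}{3} - \frac{Y}{3}$)
$- x{\left(W{\left(27 \right)} \right)} = - (\frac{26}{3} - 9) = \left(-1\right) \left(- \frac{1}{3}\right) = \frac{1}{3}$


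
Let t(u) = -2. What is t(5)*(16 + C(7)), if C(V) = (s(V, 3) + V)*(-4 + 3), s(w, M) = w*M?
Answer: 24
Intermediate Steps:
s(w, M) = M*w
C(V) = -4*V (C(V) = (3*V + V)*(-4 + 3) = (4*V)*(-1) = -4*V)
t(5)*(16 + C(7)) = -2*(16 - 4*7) = -2*(16 - 28) = -2*(-12) = 24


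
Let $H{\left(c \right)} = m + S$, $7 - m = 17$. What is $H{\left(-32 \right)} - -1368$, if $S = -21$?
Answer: $1337$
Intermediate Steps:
$m = -10$ ($m = 7 - 17 = -10$)
$H{\left(c \right)} = -31$ ($H{\left(c \right)} = -10 - 21 = -31$)
$H{\left(-32 \right)} - -1368 = -31 - -1368 = -31 + 1368 = 1337$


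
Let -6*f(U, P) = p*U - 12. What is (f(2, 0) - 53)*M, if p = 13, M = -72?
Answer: 3984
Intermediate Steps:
f(U, P) = 2 - 13*U/6 (f(U, P) = -(13*U - 12)/6 = -(-12 + 13*U)/6 = 2 - 13*U/6)
(f(2, 0) - 53)*M = ((2 - 13/6*2) - 53)*(-72) = ((2 - 13/3) - 53)*(-72) = (-7/3 - 53)*(-72) = -166/3*(-72) = 3984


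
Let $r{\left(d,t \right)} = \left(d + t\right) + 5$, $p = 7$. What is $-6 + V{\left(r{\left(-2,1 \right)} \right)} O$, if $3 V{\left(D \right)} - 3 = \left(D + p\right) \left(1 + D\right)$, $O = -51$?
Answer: $-992$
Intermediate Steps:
$r{\left(d,t \right)} = 5 + d + t$
$V{\left(D \right)} = 1 + \frac{\left(1 + D\right) \left(7 + D\right)}{3}$ ($V{\left(D \right)} = 1 + \frac{\left(D + 7\right) \left(1 + D\right)}{3} = 1 + \frac{\left(7 + D\right) \left(1 + D\right)}{3} = 1 + \frac{\left(1 + D\right) \left(7 + D\right)}{3}$)
$-6 + V{\left(r{\left(-2,1 \right)} \right)} O = -6 + \left(\frac{10}{3} + \frac{\left(5 - 2 + 1\right)^{2}}{3} + \frac{8 \left(5 - 2 + 1\right)}{3}\right) \left(-51\right) = -6 + \left(\frac{10}{3} + \frac{4^{2}}{3} + \frac{8}{3} \cdot 4\right) \left(-51\right) = -6 + \left(\frac{10}{3} + \frac{1}{3} \cdot 16 + \frac{32}{3}\right) \left(-51\right) = -6 + \left(\frac{10}{3} + \frac{16}{3} + \frac{32}{3}\right) \left(-51\right) = -6 + \frac{58}{3} \left(-51\right) = -6 - 986 = -992$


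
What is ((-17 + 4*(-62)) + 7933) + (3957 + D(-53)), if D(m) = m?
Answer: 11572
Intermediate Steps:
((-17 + 4*(-62)) + 7933) + (3957 + D(-53)) = ((-17 + 4*(-62)) + 7933) + (3957 - 53) = ((-17 - 248) + 7933) + 3904 = (-265 + 7933) + 3904 = 7668 + 3904 = 11572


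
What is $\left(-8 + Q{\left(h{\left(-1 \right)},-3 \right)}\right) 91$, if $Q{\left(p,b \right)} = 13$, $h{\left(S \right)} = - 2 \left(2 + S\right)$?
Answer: $455$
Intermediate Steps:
$h{\left(S \right)} = -4 - 2 S$
$\left(-8 + Q{\left(h{\left(-1 \right)},-3 \right)}\right) 91 = \left(-8 + 13\right) 91 = 5 \cdot 91 = 455$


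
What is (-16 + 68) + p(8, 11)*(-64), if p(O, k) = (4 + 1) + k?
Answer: -972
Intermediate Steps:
p(O, k) = 5 + k
(-16 + 68) + p(8, 11)*(-64) = (-16 + 68) + (5 + 11)*(-64) = 52 + 16*(-64) = 52 - 1024 = -972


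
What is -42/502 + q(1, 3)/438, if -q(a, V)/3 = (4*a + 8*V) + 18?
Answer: -7306/18323 ≈ -0.39873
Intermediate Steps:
q(a, V) = -54 - 24*V - 12*a (q(a, V) = -3*((4*a + 8*V) + 18) = -3*(18 + 4*a + 8*V) = -54 - 24*V - 12*a)
-42/502 + q(1, 3)/438 = -42/502 + (-54 - 24*3 - 12*1)/438 = -42*1/502 + (-54 - 72 - 12)*(1/438) = -21/251 - 138*1/438 = -21/251 - 23/73 = -7306/18323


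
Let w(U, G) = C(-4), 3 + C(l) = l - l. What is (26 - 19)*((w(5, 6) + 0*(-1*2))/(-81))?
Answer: 7/27 ≈ 0.25926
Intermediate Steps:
C(l) = -3 (C(l) = -3 + (l - l) = -3 + 0 = -3)
w(U, G) = -3
(26 - 19)*((w(5, 6) + 0*(-1*2))/(-81)) = (26 - 19)*((-3 + 0*(-1*2))/(-81)) = 7*((-3 + 0*(-2))*(-1/81)) = 7*((-3 + 0)*(-1/81)) = 7*(-3*(-1/81)) = 7*(1/27) = 7/27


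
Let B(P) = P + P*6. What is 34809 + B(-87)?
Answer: 34200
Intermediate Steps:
B(P) = 7*P (B(P) = P + 6*P = 7*P)
34809 + B(-87) = 34809 + 7*(-87) = 34809 - 609 = 34200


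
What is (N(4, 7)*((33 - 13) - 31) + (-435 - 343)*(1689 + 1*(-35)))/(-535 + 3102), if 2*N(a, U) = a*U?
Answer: -1286966/2567 ≈ -501.35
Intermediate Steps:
N(a, U) = U*a/2 (N(a, U) = (a*U)/2 = (U*a)/2 = U*a/2)
(N(4, 7)*((33 - 13) - 31) + (-435 - 343)*(1689 + 1*(-35)))/(-535 + 3102) = (((½)*7*4)*((33 - 13) - 31) + (-435 - 343)*(1689 + 1*(-35)))/(-535 + 3102) = (14*(20 - 31) - 778*(1689 - 35))/2567 = (14*(-11) - 778*1654)*(1/2567) = (-154 - 1286812)*(1/2567) = -1286966*1/2567 = -1286966/2567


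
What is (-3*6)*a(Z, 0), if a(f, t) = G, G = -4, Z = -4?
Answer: 72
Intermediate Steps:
a(f, t) = -4
(-3*6)*a(Z, 0) = -3*6*(-4) = -18*(-4) = 72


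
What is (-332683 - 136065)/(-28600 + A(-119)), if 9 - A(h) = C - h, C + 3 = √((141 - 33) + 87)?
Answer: 2242724806/137348609 - 234374*√195/412045827 ≈ 16.321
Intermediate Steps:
C = -3 + √195 (C = -3 + √((141 - 33) + 87) = -3 + √(108 + 87) = -3 + √195 ≈ 10.964)
A(h) = 12 + h - √195 (A(h) = 9 - ((-3 + √195) - h) = 9 - (-3 + √195 - h) = 9 + (3 + h - √195) = 12 + h - √195)
(-332683 - 136065)/(-28600 + A(-119)) = (-332683 - 136065)/(-28600 + (12 - 119 - √195)) = -468748/(-28600 + (-107 - √195)) = -468748/(-28707 - √195)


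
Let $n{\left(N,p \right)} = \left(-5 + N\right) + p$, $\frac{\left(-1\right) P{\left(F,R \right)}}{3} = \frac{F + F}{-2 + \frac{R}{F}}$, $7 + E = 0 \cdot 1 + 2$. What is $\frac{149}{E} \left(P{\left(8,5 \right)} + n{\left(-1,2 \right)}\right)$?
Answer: $- \frac{10132}{11} \approx -921.09$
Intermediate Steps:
$E = -5$ ($E = -7 + \left(0 \cdot 1 + 2\right) = -7 + \left(0 + 2\right) = -7 + 2 = -5$)
$P{\left(F,R \right)} = - \frac{6 F}{-2 + \frac{R}{F}}$ ($P{\left(F,R \right)} = - 3 \frac{F + F}{-2 + \frac{R}{F}} = - 3 \frac{2 F}{-2 + \frac{R}{F}} = - \frac{6 F}{-2 + \frac{R}{F}}$)
$n{\left(N,p \right)} = -5 + N + p$
$\frac{149}{E} \left(P{\left(8,5 \right)} + n{\left(-1,2 \right)}\right) = \frac{149}{-5} \left(\frac{6 \cdot 8^{2}}{\left(-1\right) 5 + 2 \cdot 8} - 4\right) = 149 \left(- \frac{1}{5}\right) \left(6 \cdot 64 \frac{1}{-5 + 16} - 4\right) = - \frac{149 \left(6 \cdot 64 \cdot \frac{1}{11} - 4\right)}{5} = - \frac{149 \left(\frac{384}{11} - 4\right)}{5} = \left(- \frac{149}{5}\right) \frac{340}{11} = - \frac{10132}{11}$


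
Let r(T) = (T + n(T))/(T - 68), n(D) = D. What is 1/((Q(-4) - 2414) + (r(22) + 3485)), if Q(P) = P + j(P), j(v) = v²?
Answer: 23/24887 ≈ 0.00092418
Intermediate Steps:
r(T) = 2*T/(-68 + T) (r(T) = (T + T)/(T - 68) = (2*T)/(-68 + T) = 2*T/(-68 + T))
Q(P) = P + P²
1/((Q(-4) - 2414) + (r(22) + 3485)) = 1/((-4*(1 - 4) - 2414) + (2*22/(-68 + 22) + 3485)) = 1/((-4*(-3) - 2414) + (2*22/(-46) + 3485)) = 1/((12 - 2414) + (2*22*(-1/46) + 3485)) = 1/(-2402 + (-22/23 + 3485)) = 1/(-2402 + 80133/23) = 1/(24887/23) = 23/24887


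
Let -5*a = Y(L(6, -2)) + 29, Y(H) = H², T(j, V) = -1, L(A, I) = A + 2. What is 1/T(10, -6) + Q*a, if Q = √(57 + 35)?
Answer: -1 - 186*√23/5 ≈ -179.41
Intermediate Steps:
L(A, I) = 2 + A
Q = 2*√23 (Q = √92 = 2*√23 ≈ 9.5917)
a = -93/5 (a = -((2 + 6)² + 29)/5 = -(8² + 29)/5 = -(64 + 29)/5 = -⅕*93 = -93/5 ≈ -18.600)
1/T(10, -6) + Q*a = 1/(-1) + (2*√23)*(-93/5) = -1 - 186*√23/5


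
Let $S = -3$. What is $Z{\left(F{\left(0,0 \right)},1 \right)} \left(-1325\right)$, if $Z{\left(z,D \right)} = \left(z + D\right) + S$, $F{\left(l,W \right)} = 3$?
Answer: $-1325$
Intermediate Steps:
$Z{\left(z,D \right)} = -3 + D + z$ ($Z{\left(z,D \right)} = \left(z + D\right) - 3 = \left(D + z\right) - 3 = -3 + D + z$)
$Z{\left(F{\left(0,0 \right)},1 \right)} \left(-1325\right) = \left(-3 + 1 + 3\right) \left(-1325\right) = 1 \left(-1325\right) = -1325$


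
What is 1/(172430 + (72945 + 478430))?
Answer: 1/723805 ≈ 1.3816e-6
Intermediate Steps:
1/(172430 + (72945 + 478430)) = 1/(172430 + 551375) = 1/723805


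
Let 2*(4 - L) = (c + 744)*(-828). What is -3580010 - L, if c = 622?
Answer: -4145538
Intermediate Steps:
L = 565528 (L = 4 - (622 + 744)*(-828)/2 = 4 - 683*(-828) = 4 - ½*(-1131048) = 4 + 565524 = 565528)
-3580010 - L = -3580010 - 1*565528 = -3580010 - 565528 = -4145538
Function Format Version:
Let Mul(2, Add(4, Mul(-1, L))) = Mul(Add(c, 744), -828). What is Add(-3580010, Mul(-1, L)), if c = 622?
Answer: -4145538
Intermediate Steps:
L = 565528 (L = Add(4, Mul(Rational(-1, 2), Mul(Add(622, 744), -828))) = Add(4, Mul(Rational(-1, 2), Mul(1366, -828))) = Add(4, Mul(Rational(-1, 2), -1131048)) = Add(4, 565524) = 565528)
Add(-3580010, Mul(-1, L)) = Add(-3580010, Mul(-1, 565528)) = Add(-3580010, -565528) = -4145538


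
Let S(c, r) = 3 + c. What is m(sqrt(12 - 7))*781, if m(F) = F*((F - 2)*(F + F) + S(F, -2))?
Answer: -11715 + 10153*sqrt(5) ≈ 10988.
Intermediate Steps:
m(F) = F*(3 + F + 2*F*(-2 + F)) (m(F) = F*((F - 2)*(F + F) + (3 + F)) = F*((-2 + F)*(2*F) + (3 + F)) = F*(2*F*(-2 + F) + (3 + F)) = F*(3 + F + 2*F*(-2 + F)))
m(sqrt(12 - 7))*781 = (sqrt(12 - 7)*(3 - 3*sqrt(12 - 7) + 2*(sqrt(12 - 7))**2))*781 = (sqrt(5)*(3 - 3*sqrt(5) + 2*(sqrt(5))**2))*781 = (sqrt(5)*(3 - 3*sqrt(5) + 2*5))*781 = (sqrt(5)*(3 - 3*sqrt(5) + 10))*781 = (sqrt(5)*(13 - 3*sqrt(5)))*781 = 781*sqrt(5)*(13 - 3*sqrt(5))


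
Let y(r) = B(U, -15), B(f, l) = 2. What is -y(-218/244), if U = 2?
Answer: -2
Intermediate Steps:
y(r) = 2
-y(-218/244) = -1*2 = -2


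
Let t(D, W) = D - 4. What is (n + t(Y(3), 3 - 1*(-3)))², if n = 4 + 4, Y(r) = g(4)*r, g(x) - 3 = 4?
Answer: 625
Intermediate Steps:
g(x) = 7 (g(x) = 3 + 4 = 7)
Y(r) = 7*r
t(D, W) = -4 + D
n = 8
(n + t(Y(3), 3 - 1*(-3)))² = (8 + (-4 + 7*3))² = (8 + (-4 + 21))² = (8 + 17)² = 25² = 625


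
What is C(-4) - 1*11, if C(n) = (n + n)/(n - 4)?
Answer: -10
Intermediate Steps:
C(n) = 2*n/(-4 + n) (C(n) = (2*n)/(-4 + n) = 2*n/(-4 + n))
C(-4) - 1*11 = 2*(-4)/(-4 - 4) - 1*11 = 2*(-4)/(-8) - 11 = 2*(-4)*(-⅛) - 11 = 1 - 11 = -10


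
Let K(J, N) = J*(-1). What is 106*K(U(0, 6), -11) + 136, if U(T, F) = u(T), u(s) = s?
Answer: 136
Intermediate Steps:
U(T, F) = T
K(J, N) = -J
106*K(U(0, 6), -11) + 136 = 106*(-1*0) + 136 = 106*0 + 136 = 0 + 136 = 136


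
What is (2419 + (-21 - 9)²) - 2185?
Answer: 1134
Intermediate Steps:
(2419 + (-21 - 9)²) - 2185 = (2419 + (-30)²) - 2185 = (2419 + 900) - 2185 = 3319 - 2185 = 1134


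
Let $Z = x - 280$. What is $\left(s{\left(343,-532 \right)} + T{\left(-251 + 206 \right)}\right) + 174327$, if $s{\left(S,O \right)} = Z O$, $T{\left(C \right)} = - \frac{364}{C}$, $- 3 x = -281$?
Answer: $\frac{12305899}{45} \approx 2.7346 \cdot 10^{5}$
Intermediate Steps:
$x = \frac{281}{3}$ ($x = \left(- \frac{1}{3}\right) \left(-281\right) = \frac{281}{3} \approx 93.667$)
$Z = - \frac{559}{3}$ ($Z = \frac{281}{3} - 280 = - \frac{559}{3} \approx -186.33$)
$s{\left(S,O \right)} = - \frac{559 O}{3}$
$\left(s{\left(343,-532 \right)} + T{\left(-251 + 206 \right)}\right) + 174327 = \left(\left(- \frac{559}{3}\right) \left(-532\right) - \frac{364}{-251 + 206}\right) + 174327 = \left(\frac{297388}{3} - \frac{364}{-45}\right) + 174327 = \left(\frac{297388}{3} - - \frac{364}{45}\right) + 174327 = \left(\frac{297388}{3} + \frac{364}{45}\right) + 174327 = \frac{4461184}{45} + 174327 = \frac{12305899}{45}$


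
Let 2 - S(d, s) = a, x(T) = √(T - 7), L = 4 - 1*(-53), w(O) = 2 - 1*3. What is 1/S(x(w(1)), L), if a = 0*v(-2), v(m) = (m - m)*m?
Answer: ½ ≈ 0.50000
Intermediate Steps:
v(m) = 0 (v(m) = 0*m = 0)
w(O) = -1 (w(O) = 2 - 3 = -1)
a = 0 (a = 0*0 = 0)
L = 57 (L = 4 + 53 = 57)
x(T) = √(-7 + T)
S(d, s) = 2 (S(d, s) = 2 - 1*0 = 2 + 0 = 2)
1/S(x(w(1)), L) = 1/2 = ½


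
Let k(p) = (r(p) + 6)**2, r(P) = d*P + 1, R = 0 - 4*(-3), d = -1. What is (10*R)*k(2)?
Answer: 3000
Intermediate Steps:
R = 12 (R = 0 + 12 = 12)
r(P) = 1 - P (r(P) = -P + 1 = 1 - P)
k(p) = (7 - p)**2 (k(p) = ((1 - p) + 6)**2 = (7 - p)**2)
(10*R)*k(2) = (10*12)*(7 - 1*2)**2 = 120*(7 - 2)**2 = 120*5**2 = 120*25 = 3000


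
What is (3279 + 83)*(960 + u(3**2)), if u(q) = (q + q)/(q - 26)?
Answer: 54807324/17 ≈ 3.2240e+6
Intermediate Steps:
u(q) = 2*q/(-26 + q) (u(q) = (2*q)/(-26 + q) = 2*q/(-26 + q))
(3279 + 83)*(960 + u(3**2)) = (3279 + 83)*(960 + 2*3**2/(-26 + 3**2)) = 3362*(960 + 2*9/(-26 + 9)) = 3362*(960 + 2*9/(-17)) = 3362*(960 + 2*9*(-1/17)) = 3362*(960 - 18/17) = 3362*(16302/17) = 54807324/17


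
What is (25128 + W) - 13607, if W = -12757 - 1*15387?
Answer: -16623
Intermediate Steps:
W = -28144 (W = -12757 - 15387 = -28144)
(25128 + W) - 13607 = (25128 - 28144) - 13607 = -3016 - 13607 = -16623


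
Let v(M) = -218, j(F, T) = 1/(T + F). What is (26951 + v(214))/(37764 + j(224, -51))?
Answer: 4624809/6533173 ≈ 0.70790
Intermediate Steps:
j(F, T) = 1/(F + T)
(26951 + v(214))/(37764 + j(224, -51)) = (26951 - 218)/(37764 + 1/(224 - 51)) = 26733/(37764 + 1/173) = 26733/(6533173/173) = 26733*(173/6533173) = 4624809/6533173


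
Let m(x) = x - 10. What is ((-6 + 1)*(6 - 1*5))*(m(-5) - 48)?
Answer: 315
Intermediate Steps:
m(x) = -10 + x
((-6 + 1)*(6 - 1*5))*(m(-5) - 48) = ((-6 + 1)*(6 - 1*5))*((-10 - 5) - 48) = (-5*(6 - 5))*(-15 - 48) = -5*1*(-63) = -5*(-63) = 315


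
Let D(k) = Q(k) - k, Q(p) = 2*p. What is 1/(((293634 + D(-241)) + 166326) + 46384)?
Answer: 1/506103 ≈ 1.9759e-6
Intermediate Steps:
D(k) = k (D(k) = 2*k - k = k)
1/(((293634 + D(-241)) + 166326) + 46384) = 1/(((293634 - 241) + 166326) + 46384) = 1/((293393 + 166326) + 46384) = 1/(459719 + 46384) = 1/506103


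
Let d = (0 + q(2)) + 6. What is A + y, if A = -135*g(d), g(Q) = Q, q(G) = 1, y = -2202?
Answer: -3147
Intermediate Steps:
d = 7 (d = (0 + 1) + 6 = 1 + 6 = 7)
A = -945 (A = -135*7 = -945)
A + y = -945 - 2202 = -3147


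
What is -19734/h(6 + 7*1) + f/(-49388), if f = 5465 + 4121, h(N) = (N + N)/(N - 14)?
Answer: 18737953/24694 ≈ 758.81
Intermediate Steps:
h(N) = 2*N/(-14 + N) (h(N) = (2*N)/(-14 + N) = 2*N/(-14 + N))
f = 9586
-19734/h(6 + 7*1) + f/(-49388) = -19734*(-14 + (6 + 7*1))/(2*(6 + 7*1)) + 9586/(-49388) = -19734*(-14 + (6 + 7))/(2*(6 + 7)) + 9586*(-1/49388) = -19734/(2*13/(-14 + 13)) - 4793/24694 = -19734/(2*13/(-1)) - 4793/24694 = -19734/(2*13*(-1)) - 4793/24694 = -19734/(-26) - 4793/24694 = -19734*(-1/26) - 4793/24694 = 759 - 4793/24694 = 18737953/24694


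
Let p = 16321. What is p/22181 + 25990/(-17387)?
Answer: -292710963/385661047 ≈ -0.75898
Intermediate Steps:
p/22181 + 25990/(-17387) = 16321/22181 + 25990/(-17387) = 16321*(1/22181) + 25990*(-1/17387) = 16321/22181 - 25990/17387 = -292710963/385661047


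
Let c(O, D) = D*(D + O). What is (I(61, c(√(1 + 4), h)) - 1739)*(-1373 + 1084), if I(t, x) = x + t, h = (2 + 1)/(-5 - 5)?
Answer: 48491599/100 + 867*√5/10 ≈ 4.8511e+5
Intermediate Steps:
h = -3/10 (h = 3/(-10) = 3*(-⅒) = -3/10 ≈ -0.30000)
I(t, x) = t + x
(I(61, c(√(1 + 4), h)) - 1739)*(-1373 + 1084) = ((61 - 3*(-3/10 + √(1 + 4))/10) - 1739)*(-1373 + 1084) = ((61 - 3*(-3/10 + √5)/10) - 1739)*(-289) = ((61 + (9/100 - 3*√5/10)) - 1739)*(-289) = ((6109/100 - 3*√5/10) - 1739)*(-289) = (-167791/100 - 3*√5/10)*(-289) = 48491599/100 + 867*√5/10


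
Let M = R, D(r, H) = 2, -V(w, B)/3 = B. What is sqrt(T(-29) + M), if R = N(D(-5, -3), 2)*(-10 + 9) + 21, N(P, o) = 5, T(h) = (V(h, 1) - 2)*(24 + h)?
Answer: sqrt(41) ≈ 6.4031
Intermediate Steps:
V(w, B) = -3*B
T(h) = -120 - 5*h (T(h) = (-3*1 - 2)*(24 + h) = (-3 - 2)*(24 + h) = -5*(24 + h) = -120 - 5*h)
R = 16 (R = 5*(-10 + 9) + 21 = 5*(-1) + 21 = -5 + 21 = 16)
M = 16
sqrt(T(-29) + M) = sqrt((-120 - 5*(-29)) + 16) = sqrt((-120 + 145) + 16) = sqrt(25 + 16) = sqrt(41)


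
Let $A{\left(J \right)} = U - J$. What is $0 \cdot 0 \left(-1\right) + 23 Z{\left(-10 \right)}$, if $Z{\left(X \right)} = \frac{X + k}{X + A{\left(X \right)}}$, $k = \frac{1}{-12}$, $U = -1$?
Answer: $\frac{2783}{12} \approx 231.92$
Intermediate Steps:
$k = - \frac{1}{12} \approx -0.083333$
$A{\left(J \right)} = -1 - J$
$Z{\left(X \right)} = \frac{1}{12} - X$ ($Z{\left(X \right)} = \frac{X - \frac{1}{12}}{X - \left(1 + X\right)} = \frac{- \frac{1}{12} + X}{-1} = \left(- \frac{1}{12} + X\right) \left(-1\right) = \frac{1}{12} - X$)
$0 \cdot 0 \left(-1\right) + 23 Z{\left(-10 \right)} = 0 \cdot 0 \left(-1\right) + 23 \left(\frac{1}{12} - -10\right) = 0 \left(-1\right) + 23 \left(\frac{1}{12} + 10\right) = 0 + 23 \cdot \frac{121}{12} = 0 + \frac{2783}{12} = \frac{2783}{12}$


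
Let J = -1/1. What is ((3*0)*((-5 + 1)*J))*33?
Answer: 0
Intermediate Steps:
J = -1 (J = -1*1 = -1)
((3*0)*((-5 + 1)*J))*33 = ((3*0)*((-5 + 1)*(-1)))*33 = (0*(-4*(-1)))*33 = (0*4)*33 = 0*33 = 0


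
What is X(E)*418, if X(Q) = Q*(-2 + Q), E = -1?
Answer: 1254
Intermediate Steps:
X(E)*418 = -(-2 - 1)*418 = -1*(-3)*418 = 3*418 = 1254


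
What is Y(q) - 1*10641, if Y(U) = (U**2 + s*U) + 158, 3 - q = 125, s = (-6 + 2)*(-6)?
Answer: 1473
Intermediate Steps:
s = 24 (s = -4*(-6) = 24)
q = -122 (q = 3 - 1*125 = 3 - 125 = -122)
Y(U) = 158 + U**2 + 24*U (Y(U) = (U**2 + 24*U) + 158 = 158 + U**2 + 24*U)
Y(q) - 1*10641 = (158 + (-122)**2 + 24*(-122)) - 1*10641 = (158 + 14884 - 2928) - 10641 = 12114 - 10641 = 1473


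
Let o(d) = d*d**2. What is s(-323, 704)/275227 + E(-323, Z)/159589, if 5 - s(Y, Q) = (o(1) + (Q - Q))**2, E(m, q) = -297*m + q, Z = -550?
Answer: 26252064843/43923201703 ≈ 0.59768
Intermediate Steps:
o(d) = d**3
E(m, q) = q - 297*m
s(Y, Q) = 4 (s(Y, Q) = 5 - (1**3 + (Q - Q))**2 = 5 - (1 + 0)**2 = 5 - 1*1**2 = 5 - 1*1 = 5 - 1 = 4)
s(-323, 704)/275227 + E(-323, Z)/159589 = 4/275227 + (-550 - 297*(-323))/159589 = 4*(1/275227) + (-550 + 95931)*(1/159589) = 4/275227 + 95381*(1/159589) = 4/275227 + 95381/159589 = 26252064843/43923201703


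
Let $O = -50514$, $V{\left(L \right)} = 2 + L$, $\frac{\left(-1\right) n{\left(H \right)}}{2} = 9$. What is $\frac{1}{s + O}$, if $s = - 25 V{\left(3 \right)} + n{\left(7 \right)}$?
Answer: $- \frac{1}{50657} \approx -1.9741 \cdot 10^{-5}$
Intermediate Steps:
$n{\left(H \right)} = -18$ ($n{\left(H \right)} = \left(-2\right) 9 = -18$)
$s = -143$ ($s = - 25 \left(2 + 3\right) - 18 = \left(-25\right) 5 - 18 = -125 - 18 = -143$)
$\frac{1}{s + O} = \frac{1}{-143 - 50514} = \frac{1}{-50657} = - \frac{1}{50657}$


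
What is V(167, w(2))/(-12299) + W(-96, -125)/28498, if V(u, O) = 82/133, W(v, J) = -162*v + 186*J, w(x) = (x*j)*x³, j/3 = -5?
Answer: -6297235601/23308043983 ≈ -0.27017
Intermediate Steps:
j = -15 (j = 3*(-5) = -15)
w(x) = -15*x⁴ (w(x) = (x*(-15))*x³ = (-15*x)*x³ = -15*x⁴)
V(u, O) = 82/133 (V(u, O) = 82*(1/133) = 82/133)
V(167, w(2))/(-12299) + W(-96, -125)/28498 = (82/133)/(-12299) + (-162*(-96) + 186*(-125))/28498 = (82/133)*(-1/12299) + (15552 - 23250)*(1/28498) = -82/1635767 - 7698*1/28498 = -82/1635767 - 3849/14249 = -6297235601/23308043983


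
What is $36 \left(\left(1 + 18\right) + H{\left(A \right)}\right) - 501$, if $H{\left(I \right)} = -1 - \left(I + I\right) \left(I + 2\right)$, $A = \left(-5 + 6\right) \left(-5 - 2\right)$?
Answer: $-2373$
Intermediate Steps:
$A = -7$ ($A = 1 \left(-7\right) = -7$)
$H{\left(I \right)} = -1 - 2 I \left(2 + I\right)$
$36 \left(\left(1 + 18\right) + H{\left(A \right)}\right) - 501 = 36 \left(\left(1 + 18\right) - \left(-27 + 98\right)\right) - 501 = 36 \left(19 - 71\right) - 501 = 36 \left(-52\right) - 501 = -1872 - 501 = -2373$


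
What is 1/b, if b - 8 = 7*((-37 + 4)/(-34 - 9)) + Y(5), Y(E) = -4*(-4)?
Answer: 43/1263 ≈ 0.034046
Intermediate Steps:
Y(E) = 16
b = 1263/43 (b = 8 + (7*((-37 + 4)/(-34 - 9)) + 16) = 8 + (7*(-33/(-43)) + 16) = 8 + (7*(-33*(-1/43)) + 16) = 8 + (7*(33/43) + 16) = 8 + (231/43 + 16) = 8 + 919/43 = 1263/43 ≈ 29.372)
1/b = 1/(1263/43) = 43/1263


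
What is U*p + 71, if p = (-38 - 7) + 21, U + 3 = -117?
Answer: 2951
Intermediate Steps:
U = -120 (U = -3 - 117 = -120)
p = -24 (p = -45 + 21 = -24)
U*p + 71 = -120*(-24) + 71 = 2880 + 71 = 2951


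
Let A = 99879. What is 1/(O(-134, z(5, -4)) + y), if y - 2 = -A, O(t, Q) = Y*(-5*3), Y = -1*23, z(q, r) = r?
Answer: -1/99532 ≈ -1.0047e-5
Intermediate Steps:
Y = -23
O(t, Q) = 345 (O(t, Q) = -(-115)*3 = -23*(-15) = 345)
y = -99877 (y = 2 - 1*99879 = 2 - 99879 = -99877)
1/(O(-134, z(5, -4)) + y) = 1/(345 - 99877) = 1/(-99532) = -1/99532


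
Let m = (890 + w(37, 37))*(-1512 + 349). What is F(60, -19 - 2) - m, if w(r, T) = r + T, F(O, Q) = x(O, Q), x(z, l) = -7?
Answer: 1121125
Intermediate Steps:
F(O, Q) = -7
w(r, T) = T + r
m = -1121132 (m = (890 + (37 + 37))*(-1512 + 349) = (890 + 74)*(-1163) = 964*(-1163) = -1121132)
F(60, -19 - 2) - m = -7 - 1*(-1121132) = -7 + 1121132 = 1121125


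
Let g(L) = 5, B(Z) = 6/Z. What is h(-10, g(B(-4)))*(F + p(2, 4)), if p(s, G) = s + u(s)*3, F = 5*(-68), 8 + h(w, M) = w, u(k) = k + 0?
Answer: 5976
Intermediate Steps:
u(k) = k
h(w, M) = -8 + w
F = -340
p(s, G) = 4*s (p(s, G) = s + s*3 = s + 3*s = 4*s)
h(-10, g(B(-4)))*(F + p(2, 4)) = (-8 - 10)*(-340 + 4*2) = -18*(-340 + 8) = -18*(-332) = 5976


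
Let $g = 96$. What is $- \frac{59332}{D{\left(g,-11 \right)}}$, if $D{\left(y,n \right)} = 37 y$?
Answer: $- \frac{14833}{888} \approx -16.704$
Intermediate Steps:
$- \frac{59332}{D{\left(g,-11 \right)}} = - \frac{59332}{37 \cdot 96} = - \frac{59332}{3552} = \left(-59332\right) \frac{1}{3552} = - \frac{14833}{888}$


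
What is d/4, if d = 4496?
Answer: 1124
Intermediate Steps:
d/4 = 4496/4 = (¼)*4496 = 1124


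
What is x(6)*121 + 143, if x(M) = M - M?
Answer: 143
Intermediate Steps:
x(M) = 0
x(6)*121 + 143 = 0*121 + 143 = 0 + 143 = 143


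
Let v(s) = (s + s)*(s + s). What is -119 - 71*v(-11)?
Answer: -34483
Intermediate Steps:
v(s) = 4*s² (v(s) = (2*s)*(2*s) = 4*s²)
-119 - 71*v(-11) = -119 - 284*(-11)² = -119 - 284*121 = -119 - 71*484 = -119 - 34364 = -34483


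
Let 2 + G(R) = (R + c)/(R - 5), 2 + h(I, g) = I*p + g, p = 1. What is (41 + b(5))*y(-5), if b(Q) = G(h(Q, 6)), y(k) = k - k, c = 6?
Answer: 0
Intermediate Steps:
y(k) = 0
h(I, g) = -2 + I + g (h(I, g) = -2 + (I*1 + g) = -2 + (I + g) = -2 + I + g)
G(R) = -2 + (6 + R)/(-5 + R) (G(R) = -2 + (R + 6)/(R - 5) = -2 + (6 + R)/(-5 + R))
b(Q) = (12 - Q)/(-1 + Q) (b(Q) = (16 - (-2 + Q + 6))/(-5 + (-2 + Q + 6)) = (16 - (4 + Q))/(-5 + (4 + Q)) = (16 + (-4 - Q))/(-1 + Q) = (12 - Q)/(-1 + Q))
(41 + b(5))*y(-5) = (41 + (12 - 1*5)/(-1 + 5))*0 = (41 + (12 - 5)/4)*0 = (41 + (¼)*7)*0 = (41 + 7/4)*0 = (171/4)*0 = 0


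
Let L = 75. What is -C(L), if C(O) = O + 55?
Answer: -130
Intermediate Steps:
C(O) = 55 + O
-C(L) = -(55 + 75) = -1*130 = -130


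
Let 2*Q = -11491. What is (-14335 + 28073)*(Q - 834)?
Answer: -90389171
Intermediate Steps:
Q = -11491/2 (Q = (½)*(-11491) = -11491/2 ≈ -5745.5)
(-14335 + 28073)*(Q - 834) = (-14335 + 28073)*(-11491/2 - 834) = 13738*(-13159/2) = -90389171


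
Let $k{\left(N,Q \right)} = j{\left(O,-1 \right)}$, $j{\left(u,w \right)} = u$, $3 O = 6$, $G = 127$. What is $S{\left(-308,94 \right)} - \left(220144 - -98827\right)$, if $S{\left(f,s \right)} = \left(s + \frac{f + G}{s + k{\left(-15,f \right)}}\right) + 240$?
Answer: $- \frac{30589333}{96} \approx -3.1864 \cdot 10^{5}$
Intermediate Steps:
$O = 2$ ($O = \frac{1}{3} \cdot 6 = 2$)
$k{\left(N,Q \right)} = 2$
$S{\left(f,s \right)} = 240 + s + \frac{127 + f}{2 + s}$ ($S{\left(f,s \right)} = \left(s + \frac{f + 127}{s + 2}\right) + 240 = \left(s + \frac{127 + f}{2 + s}\right) + 240 = 240 + s + \frac{127 + f}{2 + s}$)
$S{\left(-308,94 \right)} - \left(220144 - -98827\right) = \frac{607 - 308 + 94^{2} + 242 \cdot 94}{2 + 94} - \left(220144 - -98827\right) = \frac{607 - 308 + 8836 + 22748}{96} - \left(220144 + 98827\right) = \frac{1}{96} \cdot 31883 - 318971 = \frac{31883}{96} - 318971 = - \frac{30589333}{96}$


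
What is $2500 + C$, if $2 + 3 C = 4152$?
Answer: $\frac{11650}{3} \approx 3883.3$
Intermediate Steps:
$C = \frac{4150}{3}$ ($C = - \frac{2}{3} + \frac{1}{3} \cdot 4152 = - \frac{2}{3} + 1384 = \frac{4150}{3} \approx 1383.3$)
$2500 + C = 2500 + \frac{4150}{3} = \frac{11650}{3}$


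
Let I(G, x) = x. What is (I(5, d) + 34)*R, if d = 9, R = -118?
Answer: -5074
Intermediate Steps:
(I(5, d) + 34)*R = (9 + 34)*(-118) = 43*(-118) = -5074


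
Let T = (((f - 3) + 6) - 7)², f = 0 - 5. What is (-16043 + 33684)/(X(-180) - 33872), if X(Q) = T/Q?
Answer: -352820/677449 ≈ -0.52081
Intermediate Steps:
f = -5
T = 81 (T = (((-5 - 3) + 6) - 7)² = ((-8 + 6) - 7)² = (-2 - 7)² = (-9)² = 81)
X(Q) = 81/Q
(-16043 + 33684)/(X(-180) - 33872) = (-16043 + 33684)/(81/(-180) - 33872) = 17641/(81*(-1/180) - 33872) = 17641/(-9/20 - 33872) = 17641/(-677449/20) = 17641*(-20/677449) = -352820/677449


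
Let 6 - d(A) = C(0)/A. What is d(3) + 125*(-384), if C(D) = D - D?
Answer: -47994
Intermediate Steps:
C(D) = 0
d(A) = 6 (d(A) = 6 - 0/A = 6 - 1*0 = 6 + 0 = 6)
d(3) + 125*(-384) = 6 + 125*(-384) = 6 - 48000 = -47994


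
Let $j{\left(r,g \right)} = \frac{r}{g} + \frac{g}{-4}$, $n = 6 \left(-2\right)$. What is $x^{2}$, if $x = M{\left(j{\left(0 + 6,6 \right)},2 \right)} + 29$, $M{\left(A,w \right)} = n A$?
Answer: $1225$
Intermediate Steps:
$n = -12$
$j{\left(r,g \right)} = - \frac{g}{4} + \frac{r}{g}$ ($j{\left(r,g \right)} = \frac{r}{g} + g \left(- \frac{1}{4}\right) = \frac{r}{g} - \frac{g}{4} = - \frac{g}{4} + \frac{r}{g}$)
$M{\left(A,w \right)} = - 12 A$
$x = 35$ ($x = - 12 \left(\left(- \frac{1}{4}\right) 6 + \frac{0 + 6}{6}\right) + 29 = - 12 \left(- \frac{3}{2} + 6 \cdot \frac{1}{6}\right) + 29 = - 12 \left(- \frac{3}{2} + 1\right) + 29 = \left(-12\right) \left(- \frac{1}{2}\right) + 29 = 6 + 29 = 35$)
$x^{2} = 35^{2} = 1225$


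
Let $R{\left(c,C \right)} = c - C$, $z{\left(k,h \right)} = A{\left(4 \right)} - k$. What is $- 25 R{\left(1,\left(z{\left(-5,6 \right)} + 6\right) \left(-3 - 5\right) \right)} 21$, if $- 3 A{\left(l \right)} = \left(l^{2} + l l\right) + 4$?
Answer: $3675$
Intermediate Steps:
$A{\left(l \right)} = - \frac{4}{3} - \frac{2 l^{2}}{3}$ ($A{\left(l \right)} = - \frac{\left(l^{2} + l l\right) + 4}{3} = - \frac{\left(l^{2} + l^{2}\right) + 4}{3} = - \frac{2 l^{2} + 4}{3} = - \frac{4 + 2 l^{2}}{3} = - \frac{4}{3} - \frac{2 l^{2}}{3}$)
$z{\left(k,h \right)} = -12 - k$ ($z{\left(k,h \right)} = \left(- \frac{4}{3} - \frac{2 \cdot 4^{2}}{3}\right) - k = \left(- \frac{4}{3} - \frac{32}{3}\right) - k = -12 - k$)
$- 25 R{\left(1,\left(z{\left(-5,6 \right)} + 6\right) \left(-3 - 5\right) \right)} 21 = - 25 \left(1 - \left(\left(-12 - -5\right) + 6\right) \left(-3 - 5\right)\right) 21 = - 25 \left(1 - \left(\left(-12 + 5\right) + 6\right) \left(-8\right)\right) 21 = - 25 \left(1 - \left(-7 + 6\right) \left(-8\right)\right) 21 = - 25 \left(1 - \left(-1\right) \left(-8\right)\right) 21 = - 25 \left(1 - 8\right) 21 = \left(-25\right) \left(-7\right) 21 = 175 \cdot 21 = 3675$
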